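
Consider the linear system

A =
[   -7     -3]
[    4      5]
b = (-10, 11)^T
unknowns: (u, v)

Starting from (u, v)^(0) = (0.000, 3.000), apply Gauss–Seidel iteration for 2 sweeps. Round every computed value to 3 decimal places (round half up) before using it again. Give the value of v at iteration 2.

Iteration 1:
  u = (-10 - (-3)·3.000) / (-7) = 0.143
  v = (11 - (4)·0.143) / (5) = 2.086
Iteration 2:
  u = (-10 - (-3)·2.086) / (-7) = 0.535
  v = (11 - (4)·0.535) / (5) = 1.772

1.772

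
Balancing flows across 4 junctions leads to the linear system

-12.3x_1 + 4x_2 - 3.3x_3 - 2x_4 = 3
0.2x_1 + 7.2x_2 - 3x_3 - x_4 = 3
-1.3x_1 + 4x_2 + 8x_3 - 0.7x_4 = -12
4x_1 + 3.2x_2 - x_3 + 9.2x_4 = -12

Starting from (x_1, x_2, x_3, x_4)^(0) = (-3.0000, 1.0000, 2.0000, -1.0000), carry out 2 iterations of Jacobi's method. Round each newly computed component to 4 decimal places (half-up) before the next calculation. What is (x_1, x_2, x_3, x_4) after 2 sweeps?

(0.8566, -0.6662, -2.1562, -1.8724)

Iteration 1:
  x_1 = (3 - (4)·1.0000 - (-3.3)·2.0000 - (-2)·-1.0000) / (-12.3) = -0.2927
  x_2 = (3 - (0.2)·-3.0000 - (-3)·2.0000 - (-1)·-1.0000) / (7.2) = 1.1944
  x_3 = (-12 - (-1.3)·-3.0000 - (4)·1.0000 - (-0.7)·-1.0000) / (8) = -2.5750
  x_4 = (-12 - (4)·-3.0000 - (3.2)·1.0000 - (-1)·2.0000) / (9.2) = -0.1304
Iteration 2:
  x_1 = (3 - (4)·1.1944 - (-3.3)·-2.5750 - (-2)·-0.1304) / (-12.3) = 0.8566
  x_2 = (3 - (0.2)·-0.2927 - (-3)·-2.5750 - (-1)·-0.1304) / (7.2) = -0.6662
  x_3 = (-12 - (-1.3)·-0.2927 - (4)·1.1944 - (-0.7)·-0.1304) / (8) = -2.1562
  x_4 = (-12 - (4)·-0.2927 - (3.2)·1.1944 - (-1)·-2.5750) / (9.2) = -1.8724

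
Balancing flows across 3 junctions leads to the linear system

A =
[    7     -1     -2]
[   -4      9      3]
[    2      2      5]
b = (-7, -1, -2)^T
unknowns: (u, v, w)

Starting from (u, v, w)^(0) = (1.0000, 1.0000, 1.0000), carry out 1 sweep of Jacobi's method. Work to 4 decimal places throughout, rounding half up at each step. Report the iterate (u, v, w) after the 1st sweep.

(-0.5714, 0.0000, -1.2000)

Iteration 1:
  u = (-7 - (-1)·1.0000 - (-2)·1.0000) / (7) = -0.5714
  v = (-1 - (-4)·1.0000 - (3)·1.0000) / (9) = 0.0000
  w = (-2 - (2)·1.0000 - (2)·1.0000) / (5) = -1.2000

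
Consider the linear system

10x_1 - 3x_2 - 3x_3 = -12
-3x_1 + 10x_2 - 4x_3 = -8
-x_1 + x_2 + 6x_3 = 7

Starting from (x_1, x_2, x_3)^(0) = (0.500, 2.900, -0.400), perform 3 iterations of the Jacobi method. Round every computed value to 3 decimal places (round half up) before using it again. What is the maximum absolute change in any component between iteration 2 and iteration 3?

0.193

Iteration 1:
  x_1 = (-12 - (-3)·2.900 - (-3)·-0.400) / (10) = -0.450
  x_2 = (-8 - (-3)·0.500 - (-4)·-0.400) / (10) = -0.810
  x_3 = (7 - (-1)·0.500 - (1)·2.900) / (6) = 0.767
Iteration 2:
  x_1 = (-12 - (-3)·-0.810 - (-3)·0.767) / (10) = -1.213
  x_2 = (-8 - (-3)·-0.450 - (-4)·0.767) / (10) = -0.628
  x_3 = (7 - (-1)·-0.450 - (1)·-0.810) / (6) = 1.227
Iteration 3:
  x_1 = (-12 - (-3)·-0.628 - (-3)·1.227) / (10) = -1.020
  x_2 = (-8 - (-3)·-1.213 - (-4)·1.227) / (10) = -0.673
  x_3 = (7 - (-1)·-1.213 - (1)·-0.628) / (6) = 1.069
Change: (0.193, -0.045, -0.158) → max |·| = 0.193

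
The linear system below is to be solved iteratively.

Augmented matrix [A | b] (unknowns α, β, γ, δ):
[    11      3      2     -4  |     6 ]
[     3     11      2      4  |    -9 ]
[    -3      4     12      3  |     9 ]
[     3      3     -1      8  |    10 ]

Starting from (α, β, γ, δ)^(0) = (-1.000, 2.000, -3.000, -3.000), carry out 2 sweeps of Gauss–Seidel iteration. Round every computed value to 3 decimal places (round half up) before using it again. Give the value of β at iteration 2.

Iteration 1:
  α = (6 - (3)·2.000 - (2)·-3.000 - (-4)·-3.000) / (11) = -0.545
  β = (-9 - (3)·-0.545 - (2)·-3.000 - (4)·-3.000) / (11) = 0.967
  γ = (9 - (-3)·-0.545 - (4)·0.967 - (3)·-3.000) / (12) = 1.041
  δ = (10 - (3)·-0.545 - (3)·0.967 - (-1)·1.041) / (8) = 1.222
Iteration 2:
  α = (6 - (3)·0.967 - (2)·1.041 - (-4)·1.222) / (11) = 0.537
  β = (-9 - (3)·0.537 - (2)·1.041 - (4)·1.222) / (11) = -1.598
  γ = (9 - (-3)·0.537 - (4)·-1.598 - (3)·1.222) / (12) = 1.111
  δ = (10 - (3)·0.537 - (3)·-1.598 - (-1)·1.111) / (8) = 1.787

-1.598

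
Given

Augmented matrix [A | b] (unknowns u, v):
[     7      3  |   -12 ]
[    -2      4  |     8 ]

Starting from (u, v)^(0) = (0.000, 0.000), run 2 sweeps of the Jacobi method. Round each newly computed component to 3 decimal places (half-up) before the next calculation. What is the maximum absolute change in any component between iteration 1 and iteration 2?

0.857

Iteration 1:
  u = (-12 - (3)·0.000) / (7) = -1.714
  v = (8 - (-2)·0.000) / (4) = 2.000
Iteration 2:
  u = (-12 - (3)·2.000) / (7) = -2.571
  v = (8 - (-2)·-1.714) / (4) = 1.143
Change: (-0.857, -0.857) → max |·| = 0.857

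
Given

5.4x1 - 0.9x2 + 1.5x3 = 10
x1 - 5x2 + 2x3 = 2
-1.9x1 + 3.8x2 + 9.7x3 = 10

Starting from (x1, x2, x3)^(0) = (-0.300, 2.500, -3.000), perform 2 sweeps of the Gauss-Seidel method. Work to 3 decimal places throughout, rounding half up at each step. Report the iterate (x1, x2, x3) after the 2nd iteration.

Iteration 1:
  x1 = (10 - (-0.9)·2.500 - (1.5)·-3.000) / (5.4) = 3.102
  x2 = (2 - (1)·3.102 - (2)·-3.000) / (-5) = -0.980
  x3 = (10 - (-1.9)·3.102 - (3.8)·-0.980) / (9.7) = 2.022
Iteration 2:
  x1 = (10 - (-0.9)·-0.980 - (1.5)·2.022) / (5.4) = 1.127
  x2 = (2 - (1)·1.127 - (2)·2.022) / (-5) = 0.634
  x3 = (10 - (-1.9)·1.127 - (3.8)·0.634) / (9.7) = 1.003

(1.127, 0.634, 1.003)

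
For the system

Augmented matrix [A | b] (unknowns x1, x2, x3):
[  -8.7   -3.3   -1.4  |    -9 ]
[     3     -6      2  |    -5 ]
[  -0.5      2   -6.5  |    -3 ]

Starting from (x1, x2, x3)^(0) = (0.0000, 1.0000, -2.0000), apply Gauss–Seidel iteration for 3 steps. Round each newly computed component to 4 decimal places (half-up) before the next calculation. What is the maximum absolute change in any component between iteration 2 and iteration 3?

Iteration 1:
  x1 = (-9 - (-3.3)·1.0000 - (-1.4)·-2.0000) / (-8.7) = 0.9770
  x2 = (-5 - (3)·0.9770 - (2)·-2.0000) / (-6) = 0.6552
  x3 = (-3 - (-0.5)·0.9770 - (2)·0.6552) / (-6.5) = 0.5880
Iteration 2:
  x1 = (-9 - (-3.3)·0.6552 - (-1.4)·0.5880) / (-8.7) = 0.6913
  x2 = (-5 - (3)·0.6913 - (2)·0.5880) / (-6) = 1.3750
  x3 = (-3 - (-0.5)·0.6913 - (2)·1.3750) / (-6.5) = 0.8314
Iteration 3:
  x1 = (-9 - (-3.3)·1.3750 - (-1.4)·0.8314) / (-8.7) = 0.3791
  x2 = (-5 - (3)·0.3791 - (2)·0.8314) / (-6) = 1.3000
  x3 = (-3 - (-0.5)·0.3791 - (2)·1.3000) / (-6.5) = 0.8324
Change: (-0.3122, -0.0750, 0.0010) → max |·| = 0.3122

0.3122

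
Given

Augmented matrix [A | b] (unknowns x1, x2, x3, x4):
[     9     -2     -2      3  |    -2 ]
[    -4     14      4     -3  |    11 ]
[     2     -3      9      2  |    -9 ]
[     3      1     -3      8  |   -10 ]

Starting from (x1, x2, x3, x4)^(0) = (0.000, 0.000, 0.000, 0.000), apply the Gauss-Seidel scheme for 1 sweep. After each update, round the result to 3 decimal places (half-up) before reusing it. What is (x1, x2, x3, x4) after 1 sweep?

Iteration 1:
  x1 = (-2 - (-2)·0.000 - (-2)·0.000 - (3)·0.000) / (9) = -0.222
  x2 = (11 - (-4)·-0.222 - (4)·0.000 - (-3)·0.000) / (14) = 0.722
  x3 = (-9 - (2)·-0.222 - (-3)·0.722 - (2)·0.000) / (9) = -0.710
  x4 = (-10 - (3)·-0.222 - (1)·0.722 - (-3)·-0.710) / (8) = -1.523

(-0.222, 0.722, -0.710, -1.523)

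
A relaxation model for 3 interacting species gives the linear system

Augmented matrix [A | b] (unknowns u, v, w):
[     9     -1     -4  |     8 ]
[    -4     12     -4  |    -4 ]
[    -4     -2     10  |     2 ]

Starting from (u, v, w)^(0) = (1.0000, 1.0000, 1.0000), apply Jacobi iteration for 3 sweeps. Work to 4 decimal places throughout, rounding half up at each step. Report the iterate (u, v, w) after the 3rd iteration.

Iteration 1:
  u = (8 - (-1)·1.0000 - (-4)·1.0000) / (9) = 1.4444
  v = (-4 - (-4)·1.0000 - (-4)·1.0000) / (12) = 0.3333
  w = (2 - (-4)·1.0000 - (-2)·1.0000) / (10) = 0.8000
Iteration 2:
  u = (8 - (-1)·0.3333 - (-4)·0.8000) / (9) = 1.2815
  v = (-4 - (-4)·1.4444 - (-4)·0.8000) / (12) = 0.4148
  w = (2 - (-4)·1.4444 - (-2)·0.3333) / (10) = 0.8444
Iteration 3:
  u = (8 - (-1)·0.4148 - (-4)·0.8444) / (9) = 1.3103
  v = (-4 - (-4)·1.2815 - (-4)·0.8444) / (12) = 0.3753
  w = (2 - (-4)·1.2815 - (-2)·0.4148) / (10) = 0.7956

(1.3103, 0.3753, 0.7956)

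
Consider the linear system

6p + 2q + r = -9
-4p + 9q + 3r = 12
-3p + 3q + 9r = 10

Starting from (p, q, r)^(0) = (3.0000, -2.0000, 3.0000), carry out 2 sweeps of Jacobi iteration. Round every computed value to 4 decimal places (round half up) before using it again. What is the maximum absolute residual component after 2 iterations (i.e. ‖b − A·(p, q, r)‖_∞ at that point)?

6.3703

Iteration 1:
  p = (-9 - (2)·-2.0000 - (1)·3.0000) / (6) = -1.3333
  q = (12 - (-4)·3.0000 - (3)·3.0000) / (9) = 1.6667
  r = (10 - (-3)·3.0000 - (3)·-2.0000) / (9) = 2.7778
Iteration 2:
  p = (-9 - (2)·1.6667 - (1)·2.7778) / (6) = -2.5185
  q = (12 - (-4)·-1.3333 - (3)·2.7778) / (9) = -0.1852
  r = (10 - (-3)·-1.3333 - (3)·1.6667) / (9) = 0.1111
Residual b − A·x = (6.3703, 3.2595, 2.0002); ∞-norm = 6.3703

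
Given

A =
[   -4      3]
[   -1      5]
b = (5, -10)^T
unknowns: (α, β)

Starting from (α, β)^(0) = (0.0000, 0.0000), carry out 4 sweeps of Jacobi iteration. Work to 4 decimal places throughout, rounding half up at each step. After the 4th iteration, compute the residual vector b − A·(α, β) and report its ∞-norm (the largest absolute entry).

Iteration 1:
  α = (5 - (3)·0.0000) / (-4) = -1.2500
  β = (-10 - (-1)·0.0000) / (5) = -2.0000
Iteration 2:
  α = (5 - (3)·-2.0000) / (-4) = -2.7500
  β = (-10 - (-1)·-1.2500) / (5) = -2.2500
Iteration 3:
  α = (5 - (3)·-2.2500) / (-4) = -2.9375
  β = (-10 - (-1)·-2.7500) / (5) = -2.5500
Iteration 4:
  α = (5 - (3)·-2.5500) / (-4) = -3.1625
  β = (-10 - (-1)·-2.9375) / (5) = -2.5875
Residual b − A·x = (0.1125, -0.2250); ∞-norm = 0.2250

0.2250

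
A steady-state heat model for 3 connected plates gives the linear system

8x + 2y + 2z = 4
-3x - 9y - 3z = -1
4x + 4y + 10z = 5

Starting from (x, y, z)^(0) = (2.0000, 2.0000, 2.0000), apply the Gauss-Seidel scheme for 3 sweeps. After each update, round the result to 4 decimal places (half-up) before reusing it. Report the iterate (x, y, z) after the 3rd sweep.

(0.4586, -0.1976, 0.3956)

Iteration 1:
  x = (4 - (2)·2.0000 - (2)·2.0000) / (8) = -0.5000
  y = (-1 - (-3)·-0.5000 - (-3)·2.0000) / (-9) = -0.3889
  z = (5 - (4)·-0.5000 - (4)·-0.3889) / (10) = 0.8556
Iteration 2:
  x = (4 - (2)·-0.3889 - (2)·0.8556) / (8) = 0.3833
  y = (-1 - (-3)·0.3833 - (-3)·0.8556) / (-9) = -0.3019
  z = (5 - (4)·0.3833 - (4)·-0.3019) / (10) = 0.4674
Iteration 3:
  x = (4 - (2)·-0.3019 - (2)·0.4674) / (8) = 0.4586
  y = (-1 - (-3)·0.4586 - (-3)·0.4674) / (-9) = -0.1976
  z = (5 - (4)·0.4586 - (4)·-0.1976) / (10) = 0.3956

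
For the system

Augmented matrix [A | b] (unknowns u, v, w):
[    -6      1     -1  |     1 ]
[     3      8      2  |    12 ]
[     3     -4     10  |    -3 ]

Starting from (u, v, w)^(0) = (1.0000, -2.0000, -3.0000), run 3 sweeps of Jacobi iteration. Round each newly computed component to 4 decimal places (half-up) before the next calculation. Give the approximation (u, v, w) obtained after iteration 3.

(0.0667, 1.2453, 0.3262)

Iteration 1:
  u = (1 - (1)·-2.0000 - (-1)·-3.0000) / (-6) = 0.0000
  v = (12 - (3)·1.0000 - (2)·-3.0000) / (8) = 1.8750
  w = (-3 - (3)·1.0000 - (-4)·-2.0000) / (10) = -1.4000
Iteration 2:
  u = (1 - (1)·1.8750 - (-1)·-1.4000) / (-6) = 0.3792
  v = (12 - (3)·0.0000 - (2)·-1.4000) / (8) = 1.8500
  w = (-3 - (3)·0.0000 - (-4)·1.8750) / (10) = 0.4500
Iteration 3:
  u = (1 - (1)·1.8500 - (-1)·0.4500) / (-6) = 0.0667
  v = (12 - (3)·0.3792 - (2)·0.4500) / (8) = 1.2453
  w = (-3 - (3)·0.3792 - (-4)·1.8500) / (10) = 0.3262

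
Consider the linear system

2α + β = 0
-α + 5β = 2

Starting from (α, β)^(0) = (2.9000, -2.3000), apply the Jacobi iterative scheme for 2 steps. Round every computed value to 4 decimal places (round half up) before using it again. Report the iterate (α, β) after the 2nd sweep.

(-0.4900, 0.6300)

Iteration 1:
  α = (0 - (1)·-2.3000) / (2) = 1.1500
  β = (2 - (-1)·2.9000) / (5) = 0.9800
Iteration 2:
  α = (0 - (1)·0.9800) / (2) = -0.4900
  β = (2 - (-1)·1.1500) / (5) = 0.6300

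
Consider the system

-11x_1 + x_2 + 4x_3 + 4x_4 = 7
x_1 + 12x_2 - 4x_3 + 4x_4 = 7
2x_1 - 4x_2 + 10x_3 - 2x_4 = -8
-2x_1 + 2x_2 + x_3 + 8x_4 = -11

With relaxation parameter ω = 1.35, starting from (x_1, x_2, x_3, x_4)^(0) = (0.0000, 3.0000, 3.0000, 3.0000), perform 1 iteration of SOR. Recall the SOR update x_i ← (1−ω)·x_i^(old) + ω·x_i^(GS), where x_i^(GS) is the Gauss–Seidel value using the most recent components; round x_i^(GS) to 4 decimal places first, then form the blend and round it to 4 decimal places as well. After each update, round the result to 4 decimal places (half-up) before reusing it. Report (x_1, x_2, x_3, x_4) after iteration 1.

(2.4546, -0.5386, -2.2736, -1.5124)

Iteration 1:
  x_1: GS value = (7 - (1)·3.0000 - (4)·3.0000 - (4)·3.0000) / (-11) = 1.8182;  x_1 ← (1−ω)·0.0000 + ω·1.8182 = 2.4546
  x_2: GS value = (7 - (1)·2.4546 - (-4)·3.0000 - (4)·3.0000) / (12) = 0.3788;  x_2 ← (1−ω)·3.0000 + ω·0.3788 = -0.5386
  x_3: GS value = (-8 - (2)·2.4546 - (-4)·-0.5386 - (-2)·3.0000) / (10) = -0.9064;  x_3 ← (1−ω)·3.0000 + ω·-0.9064 = -2.2736
  x_4: GS value = (-11 - (-2)·2.4546 - (2)·-0.5386 - (1)·-2.2736) / (8) = -0.3425;  x_4 ← (1−ω)·3.0000 + ω·-0.3425 = -1.5124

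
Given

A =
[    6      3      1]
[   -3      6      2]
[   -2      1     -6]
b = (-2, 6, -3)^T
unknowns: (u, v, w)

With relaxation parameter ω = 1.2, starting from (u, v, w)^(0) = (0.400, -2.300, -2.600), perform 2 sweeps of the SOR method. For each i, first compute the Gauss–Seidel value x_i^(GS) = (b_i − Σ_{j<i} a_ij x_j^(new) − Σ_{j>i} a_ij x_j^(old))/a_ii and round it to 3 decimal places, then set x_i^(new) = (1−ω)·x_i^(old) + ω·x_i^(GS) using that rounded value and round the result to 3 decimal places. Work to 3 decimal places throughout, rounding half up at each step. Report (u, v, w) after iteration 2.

(-3.068, -1.856, 1.203)

Iteration 1:
  u: GS value = (-2 - (3)·-2.300 - (1)·-2.600) / (6) = 1.250;  u ← (1−ω)·0.400 + ω·1.250 = 1.420
  v: GS value = (6 - (-3)·1.420 - (2)·-2.600) / (6) = 2.577;  v ← (1−ω)·-2.300 + ω·2.577 = 3.552
  w: GS value = (-3 - (-2)·1.420 - (1)·3.552) / (-6) = 0.619;  w ← (1−ω)·-2.600 + ω·0.619 = 1.263
Iteration 2:
  u: GS value = (-2 - (3)·3.552 - (1)·1.263) / (6) = -2.320;  u ← (1−ω)·1.420 + ω·-2.320 = -3.068
  v: GS value = (6 - (-3)·-3.068 - (2)·1.263) / (6) = -0.955;  v ← (1−ω)·3.552 + ω·-0.955 = -1.856
  w: GS value = (-3 - (-2)·-3.068 - (1)·-1.856) / (-6) = 1.213;  w ← (1−ω)·1.263 + ω·1.213 = 1.203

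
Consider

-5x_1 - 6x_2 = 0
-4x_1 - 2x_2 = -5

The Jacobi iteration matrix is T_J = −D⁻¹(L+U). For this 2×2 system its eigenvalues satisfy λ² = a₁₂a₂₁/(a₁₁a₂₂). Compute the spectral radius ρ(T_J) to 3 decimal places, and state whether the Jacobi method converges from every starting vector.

a₁₂a₂₁/(a₁₁a₂₂) = (-6)·(-4) / ((-5)·(-2)) = 2.400000
ρ = √|2.400000| = √2.400000 = 1.549
ρ > 1, so Jacobi diverges

1.549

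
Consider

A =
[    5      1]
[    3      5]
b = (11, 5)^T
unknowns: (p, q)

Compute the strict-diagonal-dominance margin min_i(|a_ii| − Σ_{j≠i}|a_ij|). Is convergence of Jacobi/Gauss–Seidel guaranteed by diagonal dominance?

2

row 1: |5| − (1) = 4
row 2: |5| − (3) = 2
minimum over rows = 2 → strictly diagonally dominant (convergence guaranteed)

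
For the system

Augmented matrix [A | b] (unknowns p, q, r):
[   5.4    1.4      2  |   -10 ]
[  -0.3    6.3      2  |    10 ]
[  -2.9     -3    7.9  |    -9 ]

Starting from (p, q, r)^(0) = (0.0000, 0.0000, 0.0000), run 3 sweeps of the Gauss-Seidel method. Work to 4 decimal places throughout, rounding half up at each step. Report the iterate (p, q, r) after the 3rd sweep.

Iteration 1:
  p = (-10 - (1.4)·0.0000 - (2)·0.0000) / (5.4) = -1.8519
  q = (10 - (-0.3)·-1.8519 - (2)·0.0000) / (6.3) = 1.4991
  r = (-9 - (-2.9)·-1.8519 - (-3)·1.4991) / (7.9) = -1.2498
Iteration 2:
  p = (-10 - (1.4)·1.4991 - (2)·-1.2498) / (5.4) = -1.7776
  q = (10 - (-0.3)·-1.7776 - (2)·-1.2498) / (6.3) = 1.8994
  r = (-9 - (-2.9)·-1.7776 - (-3)·1.8994) / (7.9) = -1.0705
Iteration 3:
  p = (-10 - (1.4)·1.8994 - (2)·-1.0705) / (5.4) = -1.9478
  q = (10 - (-0.3)·-1.9478 - (2)·-1.0705) / (6.3) = 1.8344
  r = (-9 - (-2.9)·-1.9478 - (-3)·1.8344) / (7.9) = -1.1576

(-1.9478, 1.8344, -1.1576)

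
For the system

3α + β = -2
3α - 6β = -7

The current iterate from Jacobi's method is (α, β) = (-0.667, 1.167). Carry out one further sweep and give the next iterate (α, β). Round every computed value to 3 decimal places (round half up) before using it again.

One sweep:
  α = (-2 - (1)·1.167) / (3) = -1.056
  β = (-7 - (3)·-0.667) / (-6) = 0.833

(-1.056, 0.833)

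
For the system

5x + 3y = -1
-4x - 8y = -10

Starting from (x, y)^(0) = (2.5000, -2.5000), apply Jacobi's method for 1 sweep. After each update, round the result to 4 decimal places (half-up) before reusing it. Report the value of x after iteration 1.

Iteration 1:
  x = (-1 - (3)·-2.5000) / (5) = 1.3000
  y = (-10 - (-4)·2.5000) / (-8) = 0.0000

1.3000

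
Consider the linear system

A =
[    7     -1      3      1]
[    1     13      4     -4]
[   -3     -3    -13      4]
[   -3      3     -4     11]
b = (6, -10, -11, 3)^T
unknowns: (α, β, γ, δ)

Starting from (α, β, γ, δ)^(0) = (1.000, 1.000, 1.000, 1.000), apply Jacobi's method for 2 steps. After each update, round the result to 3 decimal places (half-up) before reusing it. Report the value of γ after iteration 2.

1.138

Iteration 1:
  α = (6 - (-1)·1.000 - (3)·1.000 - (1)·1.000) / (7) = 0.429
  β = (-10 - (1)·1.000 - (4)·1.000 - (-4)·1.000) / (13) = -0.846
  γ = (-11 - (-3)·1.000 - (-3)·1.000 - (4)·1.000) / (-13) = 0.692
  δ = (3 - (-3)·1.000 - (3)·1.000 - (-4)·1.000) / (11) = 0.636
Iteration 2:
  α = (6 - (-1)·-0.846 - (3)·0.692 - (1)·0.636) / (7) = 0.349
  β = (-10 - (1)·0.429 - (4)·0.692 - (-4)·0.636) / (13) = -0.819
  γ = (-11 - (-3)·0.429 - (-3)·-0.846 - (4)·0.636) / (-13) = 1.138
  δ = (3 - (-3)·0.429 - (3)·-0.846 - (-4)·0.692) / (11) = 0.872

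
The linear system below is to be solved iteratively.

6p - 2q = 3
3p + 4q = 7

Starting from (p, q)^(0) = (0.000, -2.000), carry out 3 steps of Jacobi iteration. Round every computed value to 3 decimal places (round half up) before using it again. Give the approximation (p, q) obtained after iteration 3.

(1.125, 0.938)

Iteration 1:
  p = (3 - (-2)·-2.000) / (6) = -0.167
  q = (7 - (3)·0.000) / (4) = 1.750
Iteration 2:
  p = (3 - (-2)·1.750) / (6) = 1.083
  q = (7 - (3)·-0.167) / (4) = 1.875
Iteration 3:
  p = (3 - (-2)·1.875) / (6) = 1.125
  q = (7 - (3)·1.083) / (4) = 0.938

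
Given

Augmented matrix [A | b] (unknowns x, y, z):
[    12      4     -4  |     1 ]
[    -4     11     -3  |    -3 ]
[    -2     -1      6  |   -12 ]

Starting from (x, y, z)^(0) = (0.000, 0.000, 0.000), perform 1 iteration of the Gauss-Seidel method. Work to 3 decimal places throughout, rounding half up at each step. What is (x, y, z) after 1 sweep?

(0.083, -0.243, -2.013)

Iteration 1:
  x = (1 - (4)·0.000 - (-4)·0.000) / (12) = 0.083
  y = (-3 - (-4)·0.083 - (-3)·0.000) / (11) = -0.243
  z = (-12 - (-2)·0.083 - (-1)·-0.243) / (6) = -2.013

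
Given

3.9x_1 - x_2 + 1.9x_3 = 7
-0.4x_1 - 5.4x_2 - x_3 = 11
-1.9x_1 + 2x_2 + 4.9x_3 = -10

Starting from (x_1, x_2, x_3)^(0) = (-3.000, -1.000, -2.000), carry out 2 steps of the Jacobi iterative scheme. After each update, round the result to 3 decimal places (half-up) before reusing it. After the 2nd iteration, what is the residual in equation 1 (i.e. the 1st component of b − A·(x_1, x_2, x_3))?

-4.668

Iteration 1:
  x_1 = (7 - (-1)·-1.000 - (1.9)·-2.000) / (3.9) = 2.513
  x_2 = (11 - (-0.4)·-3.000 - (-1)·-2.000) / (-5.4) = -1.444
  x_3 = (-10 - (-1.9)·-3.000 - (2)·-1.000) / (4.9) = -2.796
Iteration 2:
  x_1 = (7 - (-1)·-1.444 - (1.9)·-2.796) / (3.9) = 2.787
  x_2 = (11 - (-0.4)·2.513 - (-1)·-2.796) / (-5.4) = -1.705
  x_3 = (-10 - (-1.9)·2.513 - (2)·-1.444) / (4.9) = -0.477
Residual b − A·x = (-4.668, 2.431, 1.043)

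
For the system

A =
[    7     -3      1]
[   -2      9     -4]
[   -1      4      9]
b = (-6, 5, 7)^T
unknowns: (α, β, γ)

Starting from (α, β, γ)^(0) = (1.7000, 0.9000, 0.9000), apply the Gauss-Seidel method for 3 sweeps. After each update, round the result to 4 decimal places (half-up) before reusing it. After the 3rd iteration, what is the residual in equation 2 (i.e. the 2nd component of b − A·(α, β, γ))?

Iteration 1:
  α = (-6 - (-3)·0.9000 - (1)·0.9000) / (7) = -0.6000
  β = (5 - (-2)·-0.6000 - (-4)·0.9000) / (9) = 0.8222
  γ = (7 - (-1)·-0.6000 - (4)·0.8222) / (9) = 0.3457
Iteration 2:
  α = (-6 - (-3)·0.8222 - (1)·0.3457) / (7) = -0.5542
  β = (5 - (-2)·-0.5542 - (-4)·0.3457) / (9) = 0.5860
  γ = (7 - (-1)·-0.5542 - (4)·0.5860) / (9) = 0.4558
Iteration 3:
  α = (-6 - (-3)·0.5860 - (1)·0.4558) / (7) = -0.6711
  β = (5 - (-2)·-0.6711 - (-4)·0.4558) / (9) = 0.6090
  γ = (7 - (-1)·-0.6711 - (4)·0.6090) / (9) = 0.4325
Residual b − A·x = (0.0922, -0.0932, 0.0004)

-0.0932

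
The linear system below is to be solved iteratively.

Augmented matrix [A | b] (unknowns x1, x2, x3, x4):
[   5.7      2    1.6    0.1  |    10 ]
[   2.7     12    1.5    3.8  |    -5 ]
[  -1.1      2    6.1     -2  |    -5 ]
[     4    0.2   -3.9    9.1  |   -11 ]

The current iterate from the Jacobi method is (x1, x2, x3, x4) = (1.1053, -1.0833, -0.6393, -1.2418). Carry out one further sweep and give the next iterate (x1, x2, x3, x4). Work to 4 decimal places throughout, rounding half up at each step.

(2.3357, -0.1922, -0.6723, -1.9448)

One sweep:
  x1 = (10 - (2)·-1.0833 - (1.6)·-0.6393 - (0.1)·-1.2418) / (5.7) = 2.3357
  x2 = (-5 - (2.7)·1.1053 - (1.5)·-0.6393 - (3.8)·-1.2418) / (12) = -0.1922
  x3 = (-5 - (-1.1)·1.1053 - (2)·-1.0833 - (-2)·-1.2418) / (6.1) = -0.6723
  x4 = (-11 - (4)·1.1053 - (0.2)·-1.0833 - (-3.9)·-0.6393) / (9.1) = -1.9448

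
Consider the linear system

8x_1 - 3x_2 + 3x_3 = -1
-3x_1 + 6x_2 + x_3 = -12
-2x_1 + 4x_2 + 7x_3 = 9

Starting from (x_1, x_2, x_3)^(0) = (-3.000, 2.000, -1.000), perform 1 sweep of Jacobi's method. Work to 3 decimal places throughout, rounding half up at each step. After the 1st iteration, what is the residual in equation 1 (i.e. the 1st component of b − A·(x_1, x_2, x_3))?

-16.857

Iteration 1:
  x_1 = (-1 - (-3)·2.000 - (3)·-1.000) / (8) = 1.000
  x_2 = (-12 - (-3)·-3.000 - (1)·-1.000) / (6) = -3.333
  x_3 = (9 - (-2)·-3.000 - (4)·2.000) / (7) = -0.714
Residual b − A·x = (-16.857, 11.712, 29.330)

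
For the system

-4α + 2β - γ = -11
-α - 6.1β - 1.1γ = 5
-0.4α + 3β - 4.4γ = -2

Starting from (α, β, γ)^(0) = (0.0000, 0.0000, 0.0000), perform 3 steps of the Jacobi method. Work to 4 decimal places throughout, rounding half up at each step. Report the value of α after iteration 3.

Iteration 1:
  α = (-11 - (2)·0.0000 - (-1)·0.0000) / (-4) = 2.7500
  β = (5 - (-1)·0.0000 - (-1.1)·0.0000) / (-6.1) = -0.8197
  γ = (-2 - (-0.4)·0.0000 - (3)·0.0000) / (-4.4) = 0.4545
Iteration 2:
  α = (-11 - (2)·-0.8197 - (-1)·0.4545) / (-4) = 2.2265
  β = (5 - (-1)·2.7500 - (-1.1)·0.4545) / (-6.1) = -1.3525
  γ = (-2 - (-0.4)·2.7500 - (3)·-0.8197) / (-4.4) = -0.3543
Iteration 3:
  α = (-11 - (2)·-1.3525 - (-1)·-0.3543) / (-4) = 2.1623
  β = (5 - (-1)·2.2265 - (-1.1)·-0.3543) / (-6.1) = -1.1208
  γ = (-2 - (-0.4)·2.2265 - (3)·-1.3525) / (-4.4) = -0.6700

2.1623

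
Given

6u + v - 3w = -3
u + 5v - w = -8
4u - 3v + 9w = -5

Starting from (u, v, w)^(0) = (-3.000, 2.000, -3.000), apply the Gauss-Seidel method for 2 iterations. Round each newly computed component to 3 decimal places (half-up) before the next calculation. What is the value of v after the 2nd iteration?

-1.567

Iteration 1:
  u = (-3 - (1)·2.000 - (-3)·-3.000) / (6) = -2.333
  v = (-8 - (1)·-2.333 - (-1)·-3.000) / (5) = -1.733
  w = (-5 - (4)·-2.333 - (-3)·-1.733) / (9) = -0.096
Iteration 2:
  u = (-3 - (1)·-1.733 - (-3)·-0.096) / (6) = -0.259
  v = (-8 - (1)·-0.259 - (-1)·-0.096) / (5) = -1.567
  w = (-5 - (4)·-0.259 - (-3)·-1.567) / (9) = -0.963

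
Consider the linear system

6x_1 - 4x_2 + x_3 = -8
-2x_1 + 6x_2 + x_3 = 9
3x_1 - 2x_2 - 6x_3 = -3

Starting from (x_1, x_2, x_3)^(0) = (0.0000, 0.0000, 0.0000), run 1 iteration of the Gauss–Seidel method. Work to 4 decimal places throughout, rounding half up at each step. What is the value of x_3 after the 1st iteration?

Iteration 1:
  x_1 = (-8 - (-4)·0.0000 - (1)·0.0000) / (6) = -1.3333
  x_2 = (9 - (-2)·-1.3333 - (1)·0.0000) / (6) = 1.0556
  x_3 = (-3 - (3)·-1.3333 - (-2)·1.0556) / (-6) = -0.5185

-0.5185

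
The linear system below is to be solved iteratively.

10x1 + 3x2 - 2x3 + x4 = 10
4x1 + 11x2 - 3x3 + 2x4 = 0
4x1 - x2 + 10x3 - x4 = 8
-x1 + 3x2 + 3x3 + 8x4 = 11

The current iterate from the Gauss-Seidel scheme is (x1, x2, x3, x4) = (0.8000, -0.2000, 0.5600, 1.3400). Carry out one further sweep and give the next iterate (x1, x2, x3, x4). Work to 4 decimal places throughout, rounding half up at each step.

(1.0380, -0.4684, 0.4720, 1.5034)

One sweep:
  x1 = (10 - (3)·-0.2000 - (-2)·0.5600 - (1)·1.3400) / (10) = 1.0380
  x2 = (0 - (4)·1.0380 - (-3)·0.5600 - (2)·1.3400) / (11) = -0.4684
  x3 = (8 - (4)·1.0380 - (-1)·-0.4684 - (-1)·1.3400) / (10) = 0.4720
  x4 = (11 - (-1)·1.0380 - (3)·-0.4684 - (3)·0.4720) / (8) = 1.5034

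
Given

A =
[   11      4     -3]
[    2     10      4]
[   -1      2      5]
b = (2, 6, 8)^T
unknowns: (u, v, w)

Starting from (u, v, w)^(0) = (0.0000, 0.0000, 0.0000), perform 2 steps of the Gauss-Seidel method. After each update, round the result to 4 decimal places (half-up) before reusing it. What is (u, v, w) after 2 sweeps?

Iteration 1:
  u = (2 - (4)·0.0000 - (-3)·0.0000) / (11) = 0.1818
  v = (6 - (2)·0.1818 - (4)·0.0000) / (10) = 0.5636
  w = (8 - (-1)·0.1818 - (2)·0.5636) / (5) = 1.4109
Iteration 2:
  u = (2 - (4)·0.5636 - (-3)·1.4109) / (11) = 0.3617
  v = (6 - (2)·0.3617 - (4)·1.4109) / (10) = -0.0367
  w = (8 - (-1)·0.3617 - (2)·-0.0367) / (5) = 1.6870

(0.3617, -0.0367, 1.6870)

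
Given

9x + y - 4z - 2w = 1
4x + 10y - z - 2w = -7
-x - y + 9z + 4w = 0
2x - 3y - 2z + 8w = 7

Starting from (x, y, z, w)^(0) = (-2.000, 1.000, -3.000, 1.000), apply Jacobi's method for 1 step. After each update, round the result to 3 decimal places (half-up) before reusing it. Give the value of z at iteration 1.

Iteration 1:
  x = (1 - (1)·1.000 - (-4)·-3.000 - (-2)·1.000) / (9) = -1.111
  y = (-7 - (4)·-2.000 - (-1)·-3.000 - (-2)·1.000) / (10) = 0.000
  z = (0 - (-1)·-2.000 - (-1)·1.000 - (4)·1.000) / (9) = -0.556
  w = (7 - (2)·-2.000 - (-3)·1.000 - (-2)·-3.000) / (8) = 1.000

-0.556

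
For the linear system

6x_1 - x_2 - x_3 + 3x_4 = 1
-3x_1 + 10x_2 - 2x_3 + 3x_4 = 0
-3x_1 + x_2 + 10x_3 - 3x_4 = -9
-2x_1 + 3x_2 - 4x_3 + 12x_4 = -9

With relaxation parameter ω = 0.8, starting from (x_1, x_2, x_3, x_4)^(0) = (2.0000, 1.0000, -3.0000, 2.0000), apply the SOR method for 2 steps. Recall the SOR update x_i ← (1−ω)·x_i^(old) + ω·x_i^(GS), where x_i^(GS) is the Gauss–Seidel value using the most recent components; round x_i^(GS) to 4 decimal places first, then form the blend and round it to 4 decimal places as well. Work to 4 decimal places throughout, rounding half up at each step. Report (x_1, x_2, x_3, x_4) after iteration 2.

(-0.0783, -0.2601, -0.9772, -0.8856)

Iteration 1:
  x_1: GS value = (1 - (-1)·1.0000 - (-1)·-3.0000 - (3)·2.0000) / (6) = -1.1667;  x_1 ← (1−ω)·2.0000 + ω·-1.1667 = -0.5334
  x_2: GS value = (0 - (-3)·-0.5334 - (-2)·-3.0000 - (3)·2.0000) / (10) = -1.3600;  x_2 ← (1−ω)·1.0000 + ω·-1.3600 = -0.8880
  x_3: GS value = (-9 - (-3)·-0.5334 - (1)·-0.8880 - (-3)·2.0000) / (10) = -0.3712;  x_3 ← (1−ω)·-3.0000 + ω·-0.3712 = -0.8970
  x_4: GS value = (-9 - (-2)·-0.5334 - (3)·-0.8880 - (-4)·-0.8970) / (12) = -0.9159;  x_4 ← (1−ω)·2.0000 + ω·-0.9159 = -0.3327
Iteration 2:
  x_1: GS value = (1 - (-1)·-0.8880 - (-1)·-0.8970 - (3)·-0.3327) / (6) = 0.0355;  x_1 ← (1−ω)·-0.5334 + ω·0.0355 = -0.0783
  x_2: GS value = (0 - (-3)·-0.0783 - (-2)·-0.8970 - (3)·-0.3327) / (10) = -0.1031;  x_2 ← (1−ω)·-0.8880 + ω·-0.1031 = -0.2601
  x_3: GS value = (-9 - (-3)·-0.0783 - (1)·-0.2601 - (-3)·-0.3327) / (10) = -0.9973;  x_3 ← (1−ω)·-0.8970 + ω·-0.9973 = -0.9772
  x_4: GS value = (-9 - (-2)·-0.0783 - (3)·-0.2601 - (-4)·-0.9772) / (12) = -1.0238;  x_4 ← (1−ω)·-0.3327 + ω·-1.0238 = -0.8856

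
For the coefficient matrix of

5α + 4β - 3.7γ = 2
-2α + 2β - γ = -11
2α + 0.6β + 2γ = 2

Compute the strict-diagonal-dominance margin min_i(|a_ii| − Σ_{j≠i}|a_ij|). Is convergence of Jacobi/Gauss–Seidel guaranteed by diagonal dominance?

row 1: |5| − (4+3.7) = -2.7
row 2: |2| − (2+1) = -1
row 3: |2| − (2+0.6) = -0.6
minimum over rows = -2.7 → not strictly diagonally dominant

-2.7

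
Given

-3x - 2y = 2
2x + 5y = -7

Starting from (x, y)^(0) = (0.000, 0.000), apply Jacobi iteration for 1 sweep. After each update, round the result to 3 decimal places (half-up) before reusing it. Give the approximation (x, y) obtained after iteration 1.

(-0.667, -1.400)

Iteration 1:
  x = (2 - (-2)·0.000) / (-3) = -0.667
  y = (-7 - (2)·0.000) / (5) = -1.400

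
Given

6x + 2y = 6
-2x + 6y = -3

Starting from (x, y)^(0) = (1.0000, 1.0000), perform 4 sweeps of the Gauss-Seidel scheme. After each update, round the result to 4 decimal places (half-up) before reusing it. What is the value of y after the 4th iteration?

-0.1498

Iteration 1:
  x = (6 - (2)·1.0000) / (6) = 0.6667
  y = (-3 - (-2)·0.6667) / (6) = -0.2778
Iteration 2:
  x = (6 - (2)·-0.2778) / (6) = 1.0926
  y = (-3 - (-2)·1.0926) / (6) = -0.1358
Iteration 3:
  x = (6 - (2)·-0.1358) / (6) = 1.0453
  y = (-3 - (-2)·1.0453) / (6) = -0.1516
Iteration 4:
  x = (6 - (2)·-0.1516) / (6) = 1.0505
  y = (-3 - (-2)·1.0505) / (6) = -0.1498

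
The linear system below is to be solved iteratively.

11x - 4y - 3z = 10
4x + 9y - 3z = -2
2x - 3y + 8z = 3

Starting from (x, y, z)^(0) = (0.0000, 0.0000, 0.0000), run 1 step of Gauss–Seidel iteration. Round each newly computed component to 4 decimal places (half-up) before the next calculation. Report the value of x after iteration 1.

Iteration 1:
  x = (10 - (-4)·0.0000 - (-3)·0.0000) / (11) = 0.9091
  y = (-2 - (4)·0.9091 - (-3)·0.0000) / (9) = -0.6263
  z = (3 - (2)·0.9091 - (-3)·-0.6263) / (8) = -0.0871

0.9091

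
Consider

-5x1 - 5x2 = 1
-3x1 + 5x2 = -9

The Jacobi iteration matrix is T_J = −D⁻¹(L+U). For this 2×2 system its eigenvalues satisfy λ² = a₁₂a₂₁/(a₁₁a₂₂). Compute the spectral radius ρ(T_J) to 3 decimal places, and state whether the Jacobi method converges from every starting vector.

a₁₂a₂₁/(a₁₁a₂₂) = (-5)·(-3) / ((-5)·(5)) = -0.600000
ρ = √|-0.600000| = √0.600000 = 0.775
ρ < 1, so Jacobi converges

0.775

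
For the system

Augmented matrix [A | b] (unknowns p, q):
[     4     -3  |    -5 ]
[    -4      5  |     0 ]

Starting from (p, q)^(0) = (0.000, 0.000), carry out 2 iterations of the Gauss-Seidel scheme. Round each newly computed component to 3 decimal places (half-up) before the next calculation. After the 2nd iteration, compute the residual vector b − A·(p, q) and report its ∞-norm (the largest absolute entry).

Iteration 1:
  p = (-5 - (-3)·0.000) / (4) = -1.250
  q = (0 - (-4)·-1.250) / (5) = -1.000
Iteration 2:
  p = (-5 - (-3)·-1.000) / (4) = -2.000
  q = (0 - (-4)·-2.000) / (5) = -1.600
Residual b − A·x = (-1.800, 0.000); ∞-norm = 1.800

1.800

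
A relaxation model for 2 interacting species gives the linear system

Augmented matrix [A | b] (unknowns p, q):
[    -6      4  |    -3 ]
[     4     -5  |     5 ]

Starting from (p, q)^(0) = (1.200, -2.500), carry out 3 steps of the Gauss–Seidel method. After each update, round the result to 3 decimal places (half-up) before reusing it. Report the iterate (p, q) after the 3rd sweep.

Iteration 1:
  p = (-3 - (4)·-2.500) / (-6) = -1.167
  q = (5 - (4)·-1.167) / (-5) = -1.934
Iteration 2:
  p = (-3 - (4)·-1.934) / (-6) = -0.789
  q = (5 - (4)·-0.789) / (-5) = -1.631
Iteration 3:
  p = (-3 - (4)·-1.631) / (-6) = -0.587
  q = (5 - (4)·-0.587) / (-5) = -1.470

(-0.587, -1.470)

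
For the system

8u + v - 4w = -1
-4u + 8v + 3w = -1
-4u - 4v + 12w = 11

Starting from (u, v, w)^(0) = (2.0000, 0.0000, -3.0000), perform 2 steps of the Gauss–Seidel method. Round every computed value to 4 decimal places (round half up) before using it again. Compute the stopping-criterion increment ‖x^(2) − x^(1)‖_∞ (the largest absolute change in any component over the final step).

1.6953

Iteration 1:
  u = (-1 - (1)·0.0000 - (-4)·-3.0000) / (8) = -1.6250
  v = (-1 - (-4)·-1.6250 - (3)·-3.0000) / (8) = 0.1875
  w = (11 - (-4)·-1.6250 - (-4)·0.1875) / (12) = 0.4375
Iteration 2:
  u = (-1 - (1)·0.1875 - (-4)·0.4375) / (8) = 0.0703
  v = (-1 - (-4)·0.0703 - (3)·0.4375) / (8) = -0.2539
  w = (11 - (-4)·0.0703 - (-4)·-0.2539) / (12) = 0.8555
Change: (1.6953, -0.4414, 0.4180) → max |·| = 1.6953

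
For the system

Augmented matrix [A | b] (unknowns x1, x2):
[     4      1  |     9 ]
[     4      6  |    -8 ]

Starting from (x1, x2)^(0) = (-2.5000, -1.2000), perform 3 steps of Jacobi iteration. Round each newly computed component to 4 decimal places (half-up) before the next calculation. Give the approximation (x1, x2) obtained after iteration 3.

Iteration 1:
  x1 = (9 - (1)·-1.2000) / (4) = 2.5500
  x2 = (-8 - (4)·-2.5000) / (6) = 0.3333
Iteration 2:
  x1 = (9 - (1)·0.3333) / (4) = 2.1667
  x2 = (-8 - (4)·2.5500) / (6) = -3.0333
Iteration 3:
  x1 = (9 - (1)·-3.0333) / (4) = 3.0083
  x2 = (-8 - (4)·2.1667) / (6) = -2.7778

(3.0083, -2.7778)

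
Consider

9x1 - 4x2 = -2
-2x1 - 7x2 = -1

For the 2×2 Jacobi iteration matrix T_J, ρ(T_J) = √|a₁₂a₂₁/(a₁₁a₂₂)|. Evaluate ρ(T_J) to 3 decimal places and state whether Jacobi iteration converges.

a₁₂a₂₁/(a₁₁a₂₂) = (-4)·(-2) / ((9)·(-7)) = -0.126984
ρ = √|-0.126984| = √0.126984 = 0.356
ρ < 1, so Jacobi converges

0.356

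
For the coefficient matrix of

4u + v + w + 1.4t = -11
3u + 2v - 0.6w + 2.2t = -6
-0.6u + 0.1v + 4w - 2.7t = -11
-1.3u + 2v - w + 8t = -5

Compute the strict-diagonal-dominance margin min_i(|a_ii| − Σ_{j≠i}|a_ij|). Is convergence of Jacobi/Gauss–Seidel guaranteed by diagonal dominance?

row 1: |4| − (1+1+1.4) = 0.6
row 2: |2| − (3+0.6+2.2) = -3.8
row 3: |4| − (0.6+0.1+2.7) = 0.6
row 4: |8| − (1.3+2+1) = 3.7
minimum over rows = -3.8 → not strictly diagonally dominant

-3.8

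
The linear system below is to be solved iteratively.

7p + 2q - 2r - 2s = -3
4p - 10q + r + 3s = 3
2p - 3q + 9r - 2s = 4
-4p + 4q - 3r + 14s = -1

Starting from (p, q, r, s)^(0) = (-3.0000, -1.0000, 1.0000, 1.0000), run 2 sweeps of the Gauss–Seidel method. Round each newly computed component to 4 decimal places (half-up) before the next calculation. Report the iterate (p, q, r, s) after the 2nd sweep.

Iteration 1:
  p = (-3 - (2)·-1.0000 - (-2)·1.0000 - (-2)·1.0000) / (7) = 0.4286
  q = (3 - (4)·0.4286 - (1)·1.0000 - (3)·1.0000) / (-10) = 0.2714
  r = (4 - (2)·0.4286 - (-3)·0.2714 - (-2)·1.0000) / (9) = 0.6619
  s = (-1 - (-4)·0.4286 - (4)·0.2714 - (-3)·0.6619) / (14) = 0.1153
Iteration 2:
  p = (-3 - (2)·0.2714 - (-2)·0.6619 - (-2)·0.1153) / (7) = -0.2841
  q = (3 - (4)·-0.2841 - (1)·0.6619 - (3)·0.1153) / (-10) = -0.3129
  r = (4 - (2)·-0.2841 - (-3)·-0.3129 - (-2)·0.1153) / (9) = 0.4289
  s = (-1 - (-4)·-0.2841 - (4)·-0.3129 - (-3)·0.4289) / (14) = 0.0287

(-0.2841, -0.3129, 0.4289, 0.0287)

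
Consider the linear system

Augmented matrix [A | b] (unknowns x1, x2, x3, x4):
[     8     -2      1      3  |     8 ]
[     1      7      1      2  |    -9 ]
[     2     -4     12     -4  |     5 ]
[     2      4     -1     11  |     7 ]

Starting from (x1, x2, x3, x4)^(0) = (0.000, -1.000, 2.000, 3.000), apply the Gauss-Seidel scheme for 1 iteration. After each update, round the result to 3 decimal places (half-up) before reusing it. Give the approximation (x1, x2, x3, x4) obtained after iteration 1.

Iteration 1:
  x1 = (8 - (-2)·-1.000 - (1)·2.000 - (3)·3.000) / (8) = -0.625
  x2 = (-9 - (1)·-0.625 - (1)·2.000 - (2)·3.000) / (7) = -2.339
  x3 = (5 - (2)·-0.625 - (-4)·-2.339 - (-4)·3.000) / (12) = 0.741
  x4 = (7 - (2)·-0.625 - (4)·-2.339 - (-1)·0.741) / (11) = 1.668

(-0.625, -2.339, 0.741, 1.668)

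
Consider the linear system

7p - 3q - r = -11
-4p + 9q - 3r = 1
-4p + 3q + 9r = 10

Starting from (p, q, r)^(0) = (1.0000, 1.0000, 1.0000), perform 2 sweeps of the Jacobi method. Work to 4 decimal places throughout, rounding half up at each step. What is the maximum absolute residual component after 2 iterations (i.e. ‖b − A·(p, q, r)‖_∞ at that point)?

3.2960

Iteration 1:
  p = (-11 - (-3)·1.0000 - (-1)·1.0000) / (7) = -1.0000
  q = (1 - (-4)·1.0000 - (-3)·1.0000) / (9) = 0.8889
  r = (10 - (-4)·1.0000 - (3)·1.0000) / (9) = 1.2222
Iteration 2:
  p = (-11 - (-3)·0.8889 - (-1)·1.2222) / (7) = -1.0159
  q = (1 - (-4)·-1.0000 - (-3)·1.2222) / (9) = 0.0741
  r = (10 - (-4)·-1.0000 - (3)·0.8889) / (9) = 0.3704
Residual b − A·x = (-3.2960, -2.6193, 2.3805); ∞-norm = 3.2960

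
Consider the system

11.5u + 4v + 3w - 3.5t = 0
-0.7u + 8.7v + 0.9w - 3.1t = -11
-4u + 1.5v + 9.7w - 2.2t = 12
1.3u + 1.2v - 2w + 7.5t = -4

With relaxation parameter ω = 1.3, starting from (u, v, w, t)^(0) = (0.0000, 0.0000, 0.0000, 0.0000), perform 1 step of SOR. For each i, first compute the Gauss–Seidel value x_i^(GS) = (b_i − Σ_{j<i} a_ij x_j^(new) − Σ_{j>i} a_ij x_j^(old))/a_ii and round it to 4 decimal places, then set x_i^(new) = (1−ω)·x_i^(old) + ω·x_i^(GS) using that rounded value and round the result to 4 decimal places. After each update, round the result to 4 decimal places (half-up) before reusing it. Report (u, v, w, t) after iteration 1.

Iteration 1:
  u: GS value = (0 - (4)·0.0000 - (3)·0.0000 - (-3.5)·0.0000) / (11.5) = 0.0000;  u ← (1−ω)·0.0000 + ω·0.0000 = 0.0000
  v: GS value = (-11 - (-0.7)·0.0000 - (0.9)·0.0000 - (-3.1)·0.0000) / (8.7) = -1.2644;  v ← (1−ω)·0.0000 + ω·-1.2644 = -1.6437
  w: GS value = (12 - (-4)·0.0000 - (1.5)·-1.6437 - (-2.2)·0.0000) / (9.7) = 1.4913;  w ← (1−ω)·0.0000 + ω·1.4913 = 1.9387
  t: GS value = (-4 - (1.3)·0.0000 - (1.2)·-1.6437 - (-2)·1.9387) / (7.5) = 0.2466;  t ← (1−ω)·0.0000 + ω·0.2466 = 0.3206

(0.0000, -1.6437, 1.9387, 0.3206)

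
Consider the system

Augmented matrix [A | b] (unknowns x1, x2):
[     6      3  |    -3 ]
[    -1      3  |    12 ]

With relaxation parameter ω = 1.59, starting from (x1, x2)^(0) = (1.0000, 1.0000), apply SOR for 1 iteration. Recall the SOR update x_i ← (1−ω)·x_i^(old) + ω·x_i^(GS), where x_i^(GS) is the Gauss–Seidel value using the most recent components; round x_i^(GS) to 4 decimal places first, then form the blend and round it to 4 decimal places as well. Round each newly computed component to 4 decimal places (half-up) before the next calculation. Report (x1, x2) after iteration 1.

(-2.1800, 4.6145)

Iteration 1:
  x1: GS value = (-3 - (3)·1.0000) / (6) = -1.0000;  x1 ← (1−ω)·1.0000 + ω·-1.0000 = -2.1800
  x2: GS value = (12 - (-1)·-2.1800) / (3) = 3.2733;  x2 ← (1−ω)·1.0000 + ω·3.2733 = 4.6145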